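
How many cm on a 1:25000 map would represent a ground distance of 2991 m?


map_cm = 2991 * 100 / 25000 = 11.964 cm ≈ 11.96 cm

11.96 cm


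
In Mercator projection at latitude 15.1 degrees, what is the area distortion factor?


area_distortion = 1/cos^2(15.1) = 1.073

1.073


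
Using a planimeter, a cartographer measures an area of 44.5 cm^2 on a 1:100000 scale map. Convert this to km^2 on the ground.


ground_area = 44.5 * (100000/100)^2 = 44500000.0 m^2 = 44.5 km^2

44.5 km^2


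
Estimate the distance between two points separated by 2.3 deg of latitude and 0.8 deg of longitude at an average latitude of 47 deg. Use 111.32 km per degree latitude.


dlat_km = 2.3 * 111.32 = 256.036
dlon_km = 0.8 * 111.32 * cos(47) ≈ 60.736
dist = sqrt(256.036^2 + 60.736^2) ≈ 263.1 km

263.1 km


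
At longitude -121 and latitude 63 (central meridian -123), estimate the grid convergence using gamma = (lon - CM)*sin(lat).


gamma = (-121 - -123) * sin(63) = 2 * 0.891007 = 1.782 degrees

1.782 degrees


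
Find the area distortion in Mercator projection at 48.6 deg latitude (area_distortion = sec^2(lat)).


area_distortion = 1/cos^2(48.6) = 2.287

2.287


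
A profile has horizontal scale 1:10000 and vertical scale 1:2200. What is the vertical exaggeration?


VE = horizontal_scale / vertical_scale = 10000 / 2200 ≈ 4.5

4.5x


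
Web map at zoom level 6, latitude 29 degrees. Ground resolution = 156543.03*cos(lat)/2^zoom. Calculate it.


res = 156543.03 * cos(29) / 2^6 = 156543.03 * 0.87461971 / 64 = 2139.31 m/pixel

2139.31 m/pixel


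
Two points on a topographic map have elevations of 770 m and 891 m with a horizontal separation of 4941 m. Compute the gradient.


gradient = (891 - 770) / 4941 = 121 / 4941 = 0.0245

0.0245


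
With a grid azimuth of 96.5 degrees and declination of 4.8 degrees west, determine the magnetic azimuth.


magnetic azimuth = grid azimuth - declination (east +ve)
mag_az = 96.5 - -4.8 = 101.3 degrees

101.3 degrees


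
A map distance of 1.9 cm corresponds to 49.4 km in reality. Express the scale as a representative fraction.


ground = 49.4 km = 4940000 cm; RF denominator = ground / map = 4940000 / 1.9 = 2600000; RF = 1:2600000

1:2600000


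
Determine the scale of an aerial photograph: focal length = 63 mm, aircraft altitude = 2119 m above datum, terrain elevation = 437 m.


scale = f / (H - h) = 63 mm / 1682 m = 63 / 1682000 = 1:26698

1:26698


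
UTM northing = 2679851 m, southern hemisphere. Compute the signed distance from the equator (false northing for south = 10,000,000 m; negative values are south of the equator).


For southern: actual = 2679851 - 10000000 = -7320149 m

-7320149 m


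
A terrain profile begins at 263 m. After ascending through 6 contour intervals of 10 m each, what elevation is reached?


elevation = 263 + 6 * 10 = 323 m

323 m


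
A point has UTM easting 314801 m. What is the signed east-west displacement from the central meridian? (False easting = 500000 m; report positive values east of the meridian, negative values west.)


displacement = 314801 - 500000 = -185199 m

-185199 m


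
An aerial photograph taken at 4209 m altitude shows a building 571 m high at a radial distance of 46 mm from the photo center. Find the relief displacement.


d = h * r / H = 571 * 46 / 4209 = 6.24 mm

6.24 mm


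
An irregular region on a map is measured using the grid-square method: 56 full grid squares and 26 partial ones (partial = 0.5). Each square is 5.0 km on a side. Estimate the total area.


effective squares = 56 + 26 * 0.5 = 69.0
area = 69.0 * 25.0 = 1725.0 km^2

1725.0 km^2


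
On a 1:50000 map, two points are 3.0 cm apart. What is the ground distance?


ground = 3.0 cm * 50000 / 100 = 1500.0 m = 1.5 km

1.5 km


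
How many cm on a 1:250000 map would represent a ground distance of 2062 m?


map_cm = 2062 * 100 / 250000 = 0.8248 cm ≈ 0.82 cm

0.82 cm


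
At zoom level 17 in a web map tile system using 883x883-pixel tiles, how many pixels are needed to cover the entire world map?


tiles per axis = 2^17 = 131072
total tiles = 131072^2 = 17179869184
pixels per axis = 131072 * 883 = 115736576
total pixels = 115736576^2 = 13394955024203776

13394955024203776 pixels


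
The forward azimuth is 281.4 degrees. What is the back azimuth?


back azimuth = (281.4 + 180) mod 360 = 101.4 degrees

101.4 degrees


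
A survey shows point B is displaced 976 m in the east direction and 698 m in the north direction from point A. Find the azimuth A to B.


az = atan2(976, 698) = 54.4 deg
adjusted to 0-360: 54.4 degrees

54.4 degrees


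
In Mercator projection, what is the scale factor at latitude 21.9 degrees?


SF = 1 / cos(21.9) = 1 / 0.927836 = 1.078

1.078


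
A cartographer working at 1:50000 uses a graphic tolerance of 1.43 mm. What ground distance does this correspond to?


ground = 1.43 mm * 50000 / 1000 = 71.5 m

71.5 m


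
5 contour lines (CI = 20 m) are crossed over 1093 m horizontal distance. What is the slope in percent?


elevation change = 5 * 20 = 100 m
slope = 100 / 1093 * 100 = 9.1%

9.1%


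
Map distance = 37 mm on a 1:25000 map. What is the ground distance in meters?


ground = 37 mm * 25000 / 1000 = 925.0 m

925.0 m


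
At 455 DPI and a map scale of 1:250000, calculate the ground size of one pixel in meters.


pixel_cm = 2.54 / 455 ≈ 0.005582 cm
ground = pixel_cm * 250000 / 100 = 2.54 * 250000 / (455 * 100) = 635000 / 45500 ≈ 13.96 m

13.96 m


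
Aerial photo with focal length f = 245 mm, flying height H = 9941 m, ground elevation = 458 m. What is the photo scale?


scale = f / (H - h) = 245 mm / 9483 m = 245 / 9483000 = 1:38706

1:38706


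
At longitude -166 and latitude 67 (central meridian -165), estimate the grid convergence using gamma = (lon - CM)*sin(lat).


gamma = (-166 - -165) * sin(67) = -1 * 0.920505 = -0.921 degrees

-0.921 degrees


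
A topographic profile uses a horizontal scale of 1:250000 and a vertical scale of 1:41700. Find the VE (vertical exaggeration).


VE = horizontal_scale / vertical_scale = 250000 / 41700 ≈ 6.0

6.0x


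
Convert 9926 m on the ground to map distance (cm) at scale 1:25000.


map_cm = 9926 * 100 / 25000 = 39.704 cm ≈ 39.7 cm

39.7 cm


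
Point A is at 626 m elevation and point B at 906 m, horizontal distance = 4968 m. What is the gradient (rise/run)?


gradient = (906 - 626) / 4968 = 280 / 4968 = 0.0564

0.0564


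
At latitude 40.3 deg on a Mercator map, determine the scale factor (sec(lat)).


SF = 1 / cos(40.3) = 1 / 0.762668 = 1.311

1.311


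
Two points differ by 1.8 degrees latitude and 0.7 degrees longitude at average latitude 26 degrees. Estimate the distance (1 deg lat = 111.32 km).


dlat_km = 1.8 * 111.32 = 200.376
dlon_km = 0.7 * 111.32 * cos(26) ≈ 70.038
dist = sqrt(200.376^2 + 70.038^2) ≈ 212.3 km

212.3 km


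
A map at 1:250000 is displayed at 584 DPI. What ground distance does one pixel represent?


pixel_cm = 2.54 / 584 ≈ 0.004349 cm
ground = pixel_cm * 250000 / 100 = 2.54 * 250000 / (584 * 100) = 635000 / 58400 ≈ 10.87 m

10.87 m


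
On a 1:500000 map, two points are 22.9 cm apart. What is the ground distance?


ground = 22.9 cm * 500000 / 100 = 114500.0 m = 114.5 km

114.5 km


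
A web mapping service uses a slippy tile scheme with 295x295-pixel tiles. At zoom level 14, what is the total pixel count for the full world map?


tiles per axis = 2^14 = 16384
total tiles = 16384^2 = 268435456
pixels per axis = 16384 * 295 = 4833280
total pixels = 4833280^2 = 23360595558400

23360595558400 pixels


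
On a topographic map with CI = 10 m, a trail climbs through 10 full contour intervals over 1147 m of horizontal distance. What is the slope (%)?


elevation change = 10 * 10 = 100 m
slope = 100 / 1147 * 100 = 8.7%

8.7%


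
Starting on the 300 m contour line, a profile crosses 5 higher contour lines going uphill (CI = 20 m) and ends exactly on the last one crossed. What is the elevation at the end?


elevation = 300 + 5 * 20 = 400 m

400 m


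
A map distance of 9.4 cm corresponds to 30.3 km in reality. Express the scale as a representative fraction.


ground = 30.3 km = 3030000 cm; RF denominator = ground / map = 3030000 / 9.4 ≈ 322340; RF = 1:322340

1:322340


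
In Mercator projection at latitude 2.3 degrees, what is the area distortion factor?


area_distortion = 1/cos^2(2.3) = 1.002

1.002


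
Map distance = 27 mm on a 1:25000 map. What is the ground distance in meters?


ground = 27 mm * 25000 / 1000 = 675.0 m

675.0 m


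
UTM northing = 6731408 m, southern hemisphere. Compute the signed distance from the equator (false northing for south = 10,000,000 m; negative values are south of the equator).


For southern: actual = 6731408 - 10000000 = -3268592 m

-3268592 m


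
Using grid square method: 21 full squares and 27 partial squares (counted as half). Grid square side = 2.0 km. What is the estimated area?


effective squares = 21 + 27 * 0.5 = 34.5
area = 34.5 * 4.0 = 138.0 km^2

138.0 km^2


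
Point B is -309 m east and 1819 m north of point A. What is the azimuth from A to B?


az = atan2(-309, 1819) = -9.6 deg
adjusted to 0-360: 350.4 degrees

350.4 degrees


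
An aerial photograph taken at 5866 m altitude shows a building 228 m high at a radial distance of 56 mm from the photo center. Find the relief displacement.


d = h * r / H = 228 * 56 / 5866 = 2.18 mm

2.18 mm


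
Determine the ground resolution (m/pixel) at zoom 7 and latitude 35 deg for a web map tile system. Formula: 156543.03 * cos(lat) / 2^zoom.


res = 156543.03 * cos(35) / 2^7 = 156543.03 * 0.81915204 / 128 = 1001.82 m/pixel

1001.82 m/pixel


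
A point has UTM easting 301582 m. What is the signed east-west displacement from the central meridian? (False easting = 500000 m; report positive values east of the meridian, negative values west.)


displacement = 301582 - 500000 = -198418 m

-198418 m


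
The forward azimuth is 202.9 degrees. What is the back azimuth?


back azimuth = (202.9 + 180) mod 360 = 22.9 degrees

22.9 degrees


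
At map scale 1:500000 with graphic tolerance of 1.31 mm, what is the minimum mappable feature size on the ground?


ground = 1.31 mm * 500000 / 1000 = 655.0 m

655.0 m


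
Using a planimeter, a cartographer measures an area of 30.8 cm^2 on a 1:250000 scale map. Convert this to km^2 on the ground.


ground_area = 30.8 * (250000/100)^2 = 192500000.0 m^2 = 192.5 km^2

192.5 km^2


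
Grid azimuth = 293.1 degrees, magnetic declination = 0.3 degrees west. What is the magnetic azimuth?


magnetic azimuth = grid azimuth - declination (east +ve)
mag_az = 293.1 - -0.3 = 293.4 degrees

293.4 degrees


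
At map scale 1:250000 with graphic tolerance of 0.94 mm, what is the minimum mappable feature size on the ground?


ground = 0.94 mm * 250000 / 1000 = 235.0 m

235.0 m


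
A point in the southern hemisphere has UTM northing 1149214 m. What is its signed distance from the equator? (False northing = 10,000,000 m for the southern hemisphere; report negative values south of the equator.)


For southern: actual = 1149214 - 10000000 = -8850786 m

-8850786 m


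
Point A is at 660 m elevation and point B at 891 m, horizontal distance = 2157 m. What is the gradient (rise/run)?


gradient = (891 - 660) / 2157 = 231 / 2157 = 0.1071

0.1071


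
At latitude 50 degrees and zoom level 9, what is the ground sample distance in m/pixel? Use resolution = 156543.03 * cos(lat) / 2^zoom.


res = 156543.03 * cos(50) / 2^9 = 156543.03 * 0.64278761 / 512 = 196.53 m/pixel

196.53 m/pixel


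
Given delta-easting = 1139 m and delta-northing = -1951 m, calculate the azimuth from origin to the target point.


az = atan2(1139, -1951) = 149.7 deg
adjusted to 0-360: 149.7 degrees

149.7 degrees


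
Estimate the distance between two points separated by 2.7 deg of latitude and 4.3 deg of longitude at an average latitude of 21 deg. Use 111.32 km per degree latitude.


dlat_km = 2.7 * 111.32 = 300.564
dlon_km = 4.3 * 111.32 * cos(21) ≈ 446.883
dist = sqrt(300.564^2 + 446.883^2) ≈ 538.6 km

538.6 km


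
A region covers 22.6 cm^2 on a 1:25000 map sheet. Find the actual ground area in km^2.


ground_area = 22.6 * (25000/100)^2 = 1412500.0 m^2 = 1.4125 km^2 ≈ 1.413 km^2

1.413 km^2


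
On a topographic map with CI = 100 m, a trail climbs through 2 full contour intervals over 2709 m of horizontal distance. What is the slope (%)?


elevation change = 2 * 100 = 200 m
slope = 200 / 2709 * 100 = 7.4%

7.4%


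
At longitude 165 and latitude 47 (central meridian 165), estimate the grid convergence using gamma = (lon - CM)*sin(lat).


gamma = (165 - 165) * sin(47) = 0 * 0.731354 = 0.0 degrees

0.0 degrees


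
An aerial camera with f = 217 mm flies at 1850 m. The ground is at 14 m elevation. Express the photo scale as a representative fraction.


scale = f / (H - h) = 217 mm / 1836 m = 217 / 1836000 = 1:8461

1:8461


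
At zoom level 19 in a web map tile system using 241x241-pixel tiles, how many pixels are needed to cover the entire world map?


tiles per axis = 2^19 = 524288
total tiles = 524288^2 = 274877906944
pixels per axis = 524288 * 241 = 126353408
total pixels = 126353408^2 = 15965183713214464

15965183713214464 pixels


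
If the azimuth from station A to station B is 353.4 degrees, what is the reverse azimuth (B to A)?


back azimuth = (353.4 + 180) mod 360 = 173.4 degrees

173.4 degrees


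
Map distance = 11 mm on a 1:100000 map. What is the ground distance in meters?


ground = 11 mm * 100000 / 1000 = 1100.0 m

1100.0 m


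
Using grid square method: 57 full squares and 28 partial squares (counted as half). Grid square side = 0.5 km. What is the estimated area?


effective squares = 57 + 28 * 0.5 = 71.0
area = 71.0 * 0.25 = 17.75 km^2

17.75 km^2


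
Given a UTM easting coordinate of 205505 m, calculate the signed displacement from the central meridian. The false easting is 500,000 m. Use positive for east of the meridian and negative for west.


displacement = 205505 - 500000 = -294495 m

-294495 m


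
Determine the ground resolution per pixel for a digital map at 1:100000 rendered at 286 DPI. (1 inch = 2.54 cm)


pixel_cm = 2.54 / 286 ≈ 0.008881 cm
ground = pixel_cm * 100000 / 100 = 2.54 * 100000 / (286 * 100) = 254000 / 28600 ≈ 8.88 m

8.88 m


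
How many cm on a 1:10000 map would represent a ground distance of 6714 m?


map_cm = 6714 * 100 / 10000 = 67.14 cm

67.14 cm


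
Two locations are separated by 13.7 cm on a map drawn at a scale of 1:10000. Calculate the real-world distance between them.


ground = 13.7 cm * 10000 / 100 = 1370.0 m = 1.37 km

1.37 km


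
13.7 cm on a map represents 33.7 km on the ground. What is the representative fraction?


ground = 33.7 km = 3370000 cm; RF denominator = ground / map = 3370000 / 13.7 ≈ 245985; RF = 1:245985

1:245985


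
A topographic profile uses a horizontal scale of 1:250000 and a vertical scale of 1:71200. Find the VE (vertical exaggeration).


VE = horizontal_scale / vertical_scale = 250000 / 71200 ≈ 3.5

3.5x


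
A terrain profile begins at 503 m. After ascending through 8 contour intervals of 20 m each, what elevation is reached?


elevation = 503 + 8 * 20 = 663 m

663 m


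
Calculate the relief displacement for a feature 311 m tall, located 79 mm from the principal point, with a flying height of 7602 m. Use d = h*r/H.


d = h * r / H = 311 * 79 / 7602 = 3.23 mm

3.23 mm


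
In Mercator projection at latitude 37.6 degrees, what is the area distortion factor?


area_distortion = 1/cos^2(37.6) = 1.593

1.593


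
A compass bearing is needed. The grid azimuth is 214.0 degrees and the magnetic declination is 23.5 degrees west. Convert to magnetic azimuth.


magnetic azimuth = grid azimuth - declination (east +ve)
mag_az = 214.0 - -23.5 = 237.5 degrees

237.5 degrees


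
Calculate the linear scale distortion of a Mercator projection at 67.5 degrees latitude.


SF = 1 / cos(67.5) = 1 / 0.382683 = 2.613

2.613


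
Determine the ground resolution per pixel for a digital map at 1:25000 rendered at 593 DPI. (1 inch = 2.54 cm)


pixel_cm = 2.54 / 593 ≈ 0.004283 cm
ground = pixel_cm * 25000 / 100 = 2.54 * 25000 / (593 * 100) = 63500 / 59300 ≈ 1.07 m

1.07 m


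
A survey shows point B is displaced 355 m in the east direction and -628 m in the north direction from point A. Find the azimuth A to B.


az = atan2(355, -628) = 150.5 deg
adjusted to 0-360: 150.5 degrees

150.5 degrees


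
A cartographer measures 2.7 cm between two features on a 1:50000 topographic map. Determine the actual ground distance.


ground = 2.7 cm * 50000 / 100 = 1350.0 m = 1.35 km

1.35 km


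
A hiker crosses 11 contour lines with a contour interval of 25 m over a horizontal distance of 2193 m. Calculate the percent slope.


elevation change = 11 * 25 = 275 m
slope = 275 / 2193 * 100 = 12.5%

12.5%


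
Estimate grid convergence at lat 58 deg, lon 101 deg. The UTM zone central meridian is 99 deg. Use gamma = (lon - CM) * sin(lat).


gamma = (101 - 99) * sin(58) = 2 * 0.848048 = 1.696 degrees

1.696 degrees


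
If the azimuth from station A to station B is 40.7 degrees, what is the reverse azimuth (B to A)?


back azimuth = (40.7 + 180) mod 360 = 220.7 degrees

220.7 degrees


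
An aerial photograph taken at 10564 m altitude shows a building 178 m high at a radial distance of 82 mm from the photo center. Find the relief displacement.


d = h * r / H = 178 * 82 / 10564 = 1.38 mm

1.38 mm


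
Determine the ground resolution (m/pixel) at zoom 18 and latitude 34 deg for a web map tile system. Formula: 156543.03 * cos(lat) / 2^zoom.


res = 156543.03 * cos(34) / 2^18 = 156543.03 * 0.82903757 / 262144 = 0.5 m/pixel

0.5 m/pixel


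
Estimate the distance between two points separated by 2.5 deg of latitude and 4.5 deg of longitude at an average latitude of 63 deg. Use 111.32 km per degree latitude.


dlat_km = 2.5 * 111.32 = 278.3
dlon_km = 4.5 * 111.32 * cos(63) ≈ 227.422
dist = sqrt(278.3^2 + 227.422^2) ≈ 359.4 km

359.4 km


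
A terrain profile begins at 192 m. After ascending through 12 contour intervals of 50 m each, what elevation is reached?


elevation = 192 + 12 * 50 = 792 m

792 m


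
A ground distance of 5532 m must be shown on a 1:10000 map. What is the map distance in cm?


map_cm = 5532 * 100 / 10000 = 55.32 cm

55.32 cm


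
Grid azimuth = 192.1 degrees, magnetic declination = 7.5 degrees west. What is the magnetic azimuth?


magnetic azimuth = grid azimuth - declination (east +ve)
mag_az = 192.1 - -7.5 = 199.6 degrees

199.6 degrees


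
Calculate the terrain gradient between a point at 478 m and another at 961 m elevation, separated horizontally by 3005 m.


gradient = (961 - 478) / 3005 = 483 / 3005 = 0.1607

0.1607


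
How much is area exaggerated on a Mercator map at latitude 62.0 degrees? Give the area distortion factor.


area_distortion = 1/cos^2(62.0) = 4.537

4.537


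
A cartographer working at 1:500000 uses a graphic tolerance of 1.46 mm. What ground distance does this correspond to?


ground = 1.46 mm * 500000 / 1000 = 730.0 m

730.0 m


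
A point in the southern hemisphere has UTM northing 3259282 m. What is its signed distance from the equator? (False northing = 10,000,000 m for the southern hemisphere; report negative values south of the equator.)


For southern: actual = 3259282 - 10000000 = -6740718 m

-6740718 m


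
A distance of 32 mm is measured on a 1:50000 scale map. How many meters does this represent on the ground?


ground = 32 mm * 50000 / 1000 = 1600.0 m

1600.0 m


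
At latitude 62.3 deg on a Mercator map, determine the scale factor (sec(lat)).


SF = 1 / cos(62.3) = 1 / 0.464842 = 2.151

2.151


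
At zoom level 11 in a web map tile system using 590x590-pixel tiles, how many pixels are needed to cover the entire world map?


tiles per axis = 2^11 = 2048
total tiles = 2048^2 = 4194304
pixels per axis = 2048 * 590 = 1208320
total pixels = 1208320^2 = 1460037222400

1460037222400 pixels


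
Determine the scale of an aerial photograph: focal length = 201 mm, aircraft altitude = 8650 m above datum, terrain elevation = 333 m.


scale = f / (H - h) = 201 mm / 8317 m = 201 / 8317000 = 1:41378

1:41378


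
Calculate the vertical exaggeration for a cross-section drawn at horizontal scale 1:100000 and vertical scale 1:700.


VE = horizontal_scale / vertical_scale = 100000 / 700 ≈ 142.9

142.9x


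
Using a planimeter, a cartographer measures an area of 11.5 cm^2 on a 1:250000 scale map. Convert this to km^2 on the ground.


ground_area = 11.5 * (250000/100)^2 = 71875000.0 m^2 = 71.875 km^2

71.875 km^2


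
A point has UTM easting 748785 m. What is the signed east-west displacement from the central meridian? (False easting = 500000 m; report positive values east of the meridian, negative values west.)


displacement = 748785 - 500000 = 248785 m

248785 m


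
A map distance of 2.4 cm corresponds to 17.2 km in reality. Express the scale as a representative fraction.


ground = 17.2 km = 1720000 cm; RF denominator = ground / map = 1720000 / 2.4 ≈ 716667; RF = 1:716667

1:716667


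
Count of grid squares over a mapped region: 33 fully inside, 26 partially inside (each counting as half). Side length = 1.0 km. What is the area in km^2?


effective squares = 33 + 26 * 0.5 = 46.0
area = 46.0 * 1.0 = 46.0 km^2

46.0 km^2


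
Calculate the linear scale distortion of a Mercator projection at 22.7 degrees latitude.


SF = 1 / cos(22.7) = 1 / 0.922538 = 1.084

1.084


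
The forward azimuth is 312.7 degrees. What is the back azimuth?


back azimuth = (312.7 + 180) mod 360 = 132.7 degrees

132.7 degrees


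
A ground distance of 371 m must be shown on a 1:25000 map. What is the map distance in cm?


map_cm = 371 * 100 / 25000 = 1.484 cm ≈ 1.48 cm

1.48 cm


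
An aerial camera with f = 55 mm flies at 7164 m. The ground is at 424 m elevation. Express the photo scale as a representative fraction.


scale = f / (H - h) = 55 mm / 6740 m = 55 / 6740000 = 1:122545

1:122545


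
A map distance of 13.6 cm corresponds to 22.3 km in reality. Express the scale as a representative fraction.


ground = 22.3 km = 2230000 cm; RF denominator = ground / map = 2230000 / 13.6 ≈ 163971; RF = 1:163971

1:163971


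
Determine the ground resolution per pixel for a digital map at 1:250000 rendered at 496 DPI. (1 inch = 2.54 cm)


pixel_cm = 2.54 / 496 ≈ 0.005121 cm
ground = pixel_cm * 250000 / 100 = 2.54 * 250000 / (496 * 100) = 635000 / 49600 ≈ 12.8 m

12.8 m


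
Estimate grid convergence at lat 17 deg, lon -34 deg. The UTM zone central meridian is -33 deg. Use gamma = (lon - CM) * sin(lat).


gamma = (-34 - -33) * sin(17) = -1 * 0.292372 = -0.292 degrees

-0.292 degrees


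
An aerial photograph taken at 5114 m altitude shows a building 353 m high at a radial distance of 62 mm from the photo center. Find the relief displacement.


d = h * r / H = 353 * 62 / 5114 = 4.28 mm

4.28 mm


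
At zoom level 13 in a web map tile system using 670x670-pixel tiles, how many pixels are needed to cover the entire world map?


tiles per axis = 2^13 = 8192
total tiles = 8192^2 = 67108864
pixels per axis = 8192 * 670 = 5488640
total pixels = 5488640^2 = 30125169049600

30125169049600 pixels


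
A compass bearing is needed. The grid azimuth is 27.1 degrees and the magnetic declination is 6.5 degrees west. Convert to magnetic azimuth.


magnetic azimuth = grid azimuth - declination (east +ve)
mag_az = 27.1 - -6.5 = 33.6 degrees

33.6 degrees


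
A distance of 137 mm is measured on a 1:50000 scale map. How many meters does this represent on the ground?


ground = 137 mm * 50000 / 1000 = 6850.0 m

6850.0 m


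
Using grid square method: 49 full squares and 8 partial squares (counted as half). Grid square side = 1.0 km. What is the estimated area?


effective squares = 49 + 8 * 0.5 = 53.0
area = 53.0 * 1.0 = 53.0 km^2

53.0 km^2


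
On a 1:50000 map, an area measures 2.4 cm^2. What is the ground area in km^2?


ground_area = 2.4 * (50000/100)^2 = 600000.0 m^2 = 0.6 km^2

0.6 km^2


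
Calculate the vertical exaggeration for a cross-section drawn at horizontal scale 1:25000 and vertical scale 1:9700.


VE = horizontal_scale / vertical_scale = 25000 / 9700 ≈ 2.6

2.6x


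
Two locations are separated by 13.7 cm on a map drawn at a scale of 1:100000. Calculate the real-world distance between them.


ground = 13.7 cm * 100000 / 100 = 13700.0 m = 13.7 km

13.7 km


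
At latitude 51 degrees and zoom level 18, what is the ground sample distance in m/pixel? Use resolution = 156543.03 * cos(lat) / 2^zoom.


res = 156543.03 * cos(51) / 2^18 = 156543.03 * 0.62932039 / 262144 = 0.38 m/pixel

0.38 m/pixel


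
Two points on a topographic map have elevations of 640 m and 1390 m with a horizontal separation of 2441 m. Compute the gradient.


gradient = (1390 - 640) / 2441 = 750 / 2441 = 0.3073

0.3073


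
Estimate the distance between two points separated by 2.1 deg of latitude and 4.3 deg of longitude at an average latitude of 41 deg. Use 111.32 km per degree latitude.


dlat_km = 2.1 * 111.32 = 233.772
dlon_km = 4.3 * 111.32 * cos(41) ≈ 361.261
dist = sqrt(233.772^2 + 361.261^2) ≈ 430.3 km

430.3 km


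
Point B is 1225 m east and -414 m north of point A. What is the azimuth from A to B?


az = atan2(1225, -414) = 108.7 deg
adjusted to 0-360: 108.7 degrees

108.7 degrees


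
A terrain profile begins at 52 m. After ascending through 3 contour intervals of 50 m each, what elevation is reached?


elevation = 52 + 3 * 50 = 202 m

202 m


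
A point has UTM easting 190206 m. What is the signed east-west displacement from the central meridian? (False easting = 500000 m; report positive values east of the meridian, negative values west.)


displacement = 190206 - 500000 = -309794 m

-309794 m


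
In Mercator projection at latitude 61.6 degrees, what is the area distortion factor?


area_distortion = 1/cos^2(61.6) = 4.421

4.421


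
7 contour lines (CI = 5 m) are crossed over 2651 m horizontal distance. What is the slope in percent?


elevation change = 7 * 5 = 35 m
slope = 35 / 2651 * 100 = 1.3%

1.3%


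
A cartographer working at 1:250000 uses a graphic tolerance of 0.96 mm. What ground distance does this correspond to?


ground = 0.96 mm * 250000 / 1000 = 240.0 m

240.0 m


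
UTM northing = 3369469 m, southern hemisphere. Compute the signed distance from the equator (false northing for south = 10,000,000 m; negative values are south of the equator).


For southern: actual = 3369469 - 10000000 = -6630531 m

-6630531 m


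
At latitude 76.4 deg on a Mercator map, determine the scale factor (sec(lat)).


SF = 1 / cos(76.4) = 1 / 0.235142 = 4.253

4.253


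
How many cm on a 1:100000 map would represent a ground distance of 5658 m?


map_cm = 5658 * 100 / 100000 = 5.658 cm ≈ 5.66 cm

5.66 cm


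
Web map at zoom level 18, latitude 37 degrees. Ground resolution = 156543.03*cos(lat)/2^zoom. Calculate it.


res = 156543.03 * cos(37) / 2^18 = 156543.03 * 0.79863551 / 262144 = 0.48 m/pixel

0.48 m/pixel


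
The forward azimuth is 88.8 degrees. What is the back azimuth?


back azimuth = (88.8 + 180) mod 360 = 268.8 degrees

268.8 degrees


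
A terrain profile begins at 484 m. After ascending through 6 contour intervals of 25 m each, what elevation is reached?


elevation = 484 + 6 * 25 = 634 m

634 m


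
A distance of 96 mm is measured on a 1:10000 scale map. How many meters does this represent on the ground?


ground = 96 mm * 10000 / 1000 = 960.0 m

960.0 m


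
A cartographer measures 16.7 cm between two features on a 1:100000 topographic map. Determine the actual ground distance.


ground = 16.7 cm * 100000 / 100 = 16700.0 m = 16.7 km

16.7 km


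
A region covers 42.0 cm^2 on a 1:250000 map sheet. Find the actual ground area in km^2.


ground_area = 42.0 * (250000/100)^2 = 262500000.0 m^2 = 262.5 km^2

262.5 km^2


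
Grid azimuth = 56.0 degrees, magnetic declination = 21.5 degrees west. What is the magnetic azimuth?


magnetic azimuth = grid azimuth - declination (east +ve)
mag_az = 56.0 - -21.5 = 77.5 degrees

77.5 degrees


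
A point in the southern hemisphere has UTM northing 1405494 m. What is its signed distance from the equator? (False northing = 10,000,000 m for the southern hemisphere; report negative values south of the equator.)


For southern: actual = 1405494 - 10000000 = -8594506 m

-8594506 m


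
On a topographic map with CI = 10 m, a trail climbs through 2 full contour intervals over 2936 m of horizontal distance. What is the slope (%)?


elevation change = 2 * 10 = 20 m
slope = 20 / 2936 * 100 = 0.7%

0.7%


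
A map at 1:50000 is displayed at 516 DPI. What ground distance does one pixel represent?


pixel_cm = 2.54 / 516 ≈ 0.004922 cm
ground = pixel_cm * 50000 / 100 = 2.54 * 50000 / (516 * 100) = 127000 / 51600 ≈ 2.46 m

2.46 m


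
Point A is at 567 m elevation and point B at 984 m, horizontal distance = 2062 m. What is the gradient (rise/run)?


gradient = (984 - 567) / 2062 = 417 / 2062 = 0.2022

0.2022


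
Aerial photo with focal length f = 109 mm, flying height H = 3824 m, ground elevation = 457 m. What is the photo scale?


scale = f / (H - h) = 109 mm / 3367 m = 109 / 3367000 = 1:30890

1:30890


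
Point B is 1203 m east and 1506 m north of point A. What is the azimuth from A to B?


az = atan2(1203, 1506) = 38.6 deg
adjusted to 0-360: 38.6 degrees

38.6 degrees


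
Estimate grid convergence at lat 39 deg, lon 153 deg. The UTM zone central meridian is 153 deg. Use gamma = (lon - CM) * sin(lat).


gamma = (153 - 153) * sin(39) = 0 * 0.62932 = 0.0 degrees

0.0 degrees


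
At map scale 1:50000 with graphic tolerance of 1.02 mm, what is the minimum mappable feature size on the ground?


ground = 1.02 mm * 50000 / 1000 = 51.0 m

51.0 m


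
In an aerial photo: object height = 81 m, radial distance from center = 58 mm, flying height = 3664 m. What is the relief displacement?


d = h * r / H = 81 * 58 / 3664 = 1.28 mm

1.28 mm


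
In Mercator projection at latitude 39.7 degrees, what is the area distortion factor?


area_distortion = 1/cos^2(39.7) = 1.689

1.689


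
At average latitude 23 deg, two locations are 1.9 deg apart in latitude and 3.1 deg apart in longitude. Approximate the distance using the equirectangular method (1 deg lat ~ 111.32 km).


dlat_km = 1.9 * 111.32 = 211.508
dlon_km = 3.1 * 111.32 * cos(23) ≈ 317.659
dist = sqrt(211.508^2 + 317.659^2) ≈ 381.6 km

381.6 km


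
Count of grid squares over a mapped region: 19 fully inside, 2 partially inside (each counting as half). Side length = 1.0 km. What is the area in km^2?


effective squares = 19 + 2 * 0.5 = 20.0
area = 20.0 * 1.0 = 20.0 km^2

20.0 km^2


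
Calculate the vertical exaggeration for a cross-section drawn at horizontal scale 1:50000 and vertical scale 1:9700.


VE = horizontal_scale / vertical_scale = 50000 / 9700 ≈ 5.2

5.2x


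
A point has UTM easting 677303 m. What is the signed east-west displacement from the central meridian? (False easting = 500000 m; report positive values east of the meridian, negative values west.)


displacement = 677303 - 500000 = 177303 m

177303 m


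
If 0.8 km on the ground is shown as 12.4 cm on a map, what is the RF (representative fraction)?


ground = 0.8 km = 80000 cm; RF denominator = ground / map = 80000 / 12.4 ≈ 6452; RF = 1:6452

1:6452


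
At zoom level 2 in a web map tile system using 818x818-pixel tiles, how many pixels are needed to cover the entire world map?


tiles per axis = 2^2 = 4
total tiles = 4^2 = 16
pixels per axis = 4 * 818 = 3272
total pixels = 3272^2 = 10705984

10705984 pixels


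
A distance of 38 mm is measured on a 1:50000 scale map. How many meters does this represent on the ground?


ground = 38 mm * 50000 / 1000 = 1900.0 m

1900.0 m


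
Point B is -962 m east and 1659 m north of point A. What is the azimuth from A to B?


az = atan2(-962, 1659) = -30.1 deg
adjusted to 0-360: 329.9 degrees

329.9 degrees


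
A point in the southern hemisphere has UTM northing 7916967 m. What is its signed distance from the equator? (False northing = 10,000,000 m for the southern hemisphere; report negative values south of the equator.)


For southern: actual = 7916967 - 10000000 = -2083033 m

-2083033 m


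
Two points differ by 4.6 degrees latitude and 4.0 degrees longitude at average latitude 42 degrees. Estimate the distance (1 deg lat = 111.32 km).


dlat_km = 4.6 * 111.32 = 512.072
dlon_km = 4.0 * 111.32 * cos(42) ≈ 330.908
dist = sqrt(512.072^2 + 330.908^2) ≈ 609.7 km

609.7 km


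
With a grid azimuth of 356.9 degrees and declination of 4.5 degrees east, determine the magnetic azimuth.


magnetic azimuth = grid azimuth - declination (east +ve)
mag_az = 356.9 - 4.5 = 352.4 degrees

352.4 degrees


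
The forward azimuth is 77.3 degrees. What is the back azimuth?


back azimuth = (77.3 + 180) mod 360 = 257.3 degrees

257.3 degrees


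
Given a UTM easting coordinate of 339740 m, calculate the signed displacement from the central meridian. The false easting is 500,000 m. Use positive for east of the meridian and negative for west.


displacement = 339740 - 500000 = -160260 m

-160260 m


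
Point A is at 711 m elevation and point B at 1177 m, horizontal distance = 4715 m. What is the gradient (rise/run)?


gradient = (1177 - 711) / 4715 = 466 / 4715 = 0.0988

0.0988


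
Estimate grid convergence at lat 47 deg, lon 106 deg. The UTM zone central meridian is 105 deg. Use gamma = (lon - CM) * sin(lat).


gamma = (106 - 105) * sin(47) = 1 * 0.731354 = 0.731 degrees

0.731 degrees


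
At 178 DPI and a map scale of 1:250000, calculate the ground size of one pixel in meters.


pixel_cm = 2.54 / 178 ≈ 0.01427 cm
ground = pixel_cm * 250000 / 100 = 2.54 * 250000 / (178 * 100) = 635000 / 17800 ≈ 35.67 m

35.67 m


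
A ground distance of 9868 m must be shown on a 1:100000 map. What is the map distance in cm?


map_cm = 9868 * 100 / 100000 = 9.868 cm ≈ 9.87 cm

9.87 cm


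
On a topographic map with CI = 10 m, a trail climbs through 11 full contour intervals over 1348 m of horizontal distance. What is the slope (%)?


elevation change = 11 * 10 = 110 m
slope = 110 / 1348 * 100 = 8.2%

8.2%


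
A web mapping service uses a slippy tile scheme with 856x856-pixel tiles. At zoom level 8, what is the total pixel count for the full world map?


tiles per axis = 2^8 = 256
total tiles = 256^2 = 65536
pixels per axis = 256 * 856 = 219136
total pixels = 219136^2 = 48020586496

48020586496 pixels


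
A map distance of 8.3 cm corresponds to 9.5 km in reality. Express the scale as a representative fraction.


ground = 9.5 km = 950000 cm; RF denominator = ground / map = 950000 / 8.3 ≈ 114458; RF = 1:114458

1:114458


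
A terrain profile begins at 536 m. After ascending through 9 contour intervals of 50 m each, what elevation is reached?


elevation = 536 + 9 * 50 = 986 m

986 m


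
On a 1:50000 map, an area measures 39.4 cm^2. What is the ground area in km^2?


ground_area = 39.4 * (50000/100)^2 = 9850000.0 m^2 = 9.85 km^2

9.85 km^2


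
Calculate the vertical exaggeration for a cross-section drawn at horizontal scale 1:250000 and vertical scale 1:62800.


VE = horizontal_scale / vertical_scale = 250000 / 62800 ≈ 4.0

4.0x


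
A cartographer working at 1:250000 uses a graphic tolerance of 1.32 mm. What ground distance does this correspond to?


ground = 1.32 mm * 250000 / 1000 = 330.0 m

330.0 m


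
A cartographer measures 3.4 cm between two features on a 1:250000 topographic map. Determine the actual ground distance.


ground = 3.4 cm * 250000 / 100 = 8500.0 m = 8.5 km

8.5 km


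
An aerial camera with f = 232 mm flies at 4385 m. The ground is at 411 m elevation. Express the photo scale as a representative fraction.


scale = f / (H - h) = 232 mm / 3974 m = 232 / 3974000 = 1:17129

1:17129


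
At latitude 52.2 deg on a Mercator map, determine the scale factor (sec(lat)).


SF = 1 / cos(52.2) = 1 / 0.612907 = 1.632

1.632


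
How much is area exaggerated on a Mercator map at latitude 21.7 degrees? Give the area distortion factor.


area_distortion = 1/cos^2(21.7) = 1.158

1.158


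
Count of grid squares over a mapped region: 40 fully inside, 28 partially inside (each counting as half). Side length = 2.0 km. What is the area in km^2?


effective squares = 40 + 28 * 0.5 = 54.0
area = 54.0 * 4.0 = 216.0 km^2

216.0 km^2


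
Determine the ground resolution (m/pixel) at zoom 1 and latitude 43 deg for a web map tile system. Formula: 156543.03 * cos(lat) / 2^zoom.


res = 156543.03 * cos(43) / 2^1 = 156543.03 * 0.7313537 / 2 = 57244.16 m/pixel

57244.16 m/pixel


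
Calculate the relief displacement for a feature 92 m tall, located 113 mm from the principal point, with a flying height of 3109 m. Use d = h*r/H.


d = h * r / H = 92 * 113 / 3109 = 3.34 mm

3.34 mm


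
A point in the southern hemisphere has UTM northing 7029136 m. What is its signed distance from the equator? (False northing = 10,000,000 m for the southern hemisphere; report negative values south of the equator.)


For southern: actual = 7029136 - 10000000 = -2970864 m

-2970864 m


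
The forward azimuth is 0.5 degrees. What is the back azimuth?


back azimuth = (0.5 + 180) mod 360 = 180.5 degrees

180.5 degrees


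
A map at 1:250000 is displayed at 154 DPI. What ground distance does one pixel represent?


pixel_cm = 2.54 / 154 ≈ 0.016494 cm
ground = pixel_cm * 250000 / 100 = 2.54 * 250000 / (154 * 100) = 635000 / 15400 ≈ 41.23 m

41.23 m


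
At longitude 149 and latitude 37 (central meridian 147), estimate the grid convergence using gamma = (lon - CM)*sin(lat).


gamma = (149 - 147) * sin(37) = 2 * 0.601815 = 1.204 degrees

1.204 degrees


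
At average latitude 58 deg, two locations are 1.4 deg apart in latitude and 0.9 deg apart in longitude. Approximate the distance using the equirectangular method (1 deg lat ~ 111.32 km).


dlat_km = 1.4 * 111.32 = 155.848
dlon_km = 0.9 * 111.32 * cos(58) ≈ 53.092
dist = sqrt(155.848^2 + 53.092^2) ≈ 164.6 km

164.6 km


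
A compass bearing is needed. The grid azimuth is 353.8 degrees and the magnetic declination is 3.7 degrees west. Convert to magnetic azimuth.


magnetic azimuth = grid azimuth - declination (east +ve)
mag_az = 353.8 - -3.7 = 357.5 degrees

357.5 degrees


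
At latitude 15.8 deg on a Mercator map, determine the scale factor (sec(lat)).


SF = 1 / cos(15.8) = 1 / 0.962218 = 1.039

1.039


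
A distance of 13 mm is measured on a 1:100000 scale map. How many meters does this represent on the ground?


ground = 13 mm * 100000 / 1000 = 1300.0 m

1300.0 m


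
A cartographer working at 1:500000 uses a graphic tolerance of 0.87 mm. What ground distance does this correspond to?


ground = 0.87 mm * 500000 / 1000 = 435.0 m

435.0 m


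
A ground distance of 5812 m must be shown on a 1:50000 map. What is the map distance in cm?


map_cm = 5812 * 100 / 50000 = 11.624 cm ≈ 11.62 cm

11.62 cm
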